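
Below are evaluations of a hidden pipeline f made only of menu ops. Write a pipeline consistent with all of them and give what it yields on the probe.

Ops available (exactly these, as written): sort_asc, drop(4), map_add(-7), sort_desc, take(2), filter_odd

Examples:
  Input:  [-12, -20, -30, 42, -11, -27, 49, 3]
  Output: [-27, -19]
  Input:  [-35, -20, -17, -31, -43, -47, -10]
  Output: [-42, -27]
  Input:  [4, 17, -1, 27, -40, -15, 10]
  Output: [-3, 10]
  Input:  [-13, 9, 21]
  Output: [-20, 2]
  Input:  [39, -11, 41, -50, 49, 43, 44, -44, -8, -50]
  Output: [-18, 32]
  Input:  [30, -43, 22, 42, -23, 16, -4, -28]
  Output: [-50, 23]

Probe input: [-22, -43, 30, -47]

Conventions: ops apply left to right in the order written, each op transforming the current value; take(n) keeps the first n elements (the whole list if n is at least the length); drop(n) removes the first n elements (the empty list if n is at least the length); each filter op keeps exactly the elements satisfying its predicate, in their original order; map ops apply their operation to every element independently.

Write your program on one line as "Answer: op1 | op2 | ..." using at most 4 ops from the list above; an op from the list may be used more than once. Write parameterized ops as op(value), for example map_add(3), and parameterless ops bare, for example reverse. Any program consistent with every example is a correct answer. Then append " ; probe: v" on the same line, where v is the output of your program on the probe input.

take(2) | sort_asc | map_add(-7) ; probe: [-50, -29]

Check, running the answer program on each example:
  [-12, -20, -30, 42, -11, -27, 49, 3] -> [-12, -20] -> [-20, -12] -> [-27, -19]
  [-35, -20, -17, -31, -43, -47, -10] -> [-35, -20] -> [-35, -20] -> [-42, -27]
  [4, 17, -1, 27, -40, -15, 10] -> [4, 17] -> [4, 17] -> [-3, 10]
  [-13, 9, 21] -> [-13, 9] -> [-13, 9] -> [-20, 2]
  [39, -11, 41, -50, 49, 43, 44, -44, -8, -50] -> [39, -11] -> [-11, 39] -> [-18, 32]
  [30, -43, 22, 42, -23, 16, -4, -28] -> [30, -43] -> [-43, 30] -> [-50, 23]
  probe: [-22, -43, 30, -47] -> [-22, -43] -> [-43, -22] -> [-50, -29]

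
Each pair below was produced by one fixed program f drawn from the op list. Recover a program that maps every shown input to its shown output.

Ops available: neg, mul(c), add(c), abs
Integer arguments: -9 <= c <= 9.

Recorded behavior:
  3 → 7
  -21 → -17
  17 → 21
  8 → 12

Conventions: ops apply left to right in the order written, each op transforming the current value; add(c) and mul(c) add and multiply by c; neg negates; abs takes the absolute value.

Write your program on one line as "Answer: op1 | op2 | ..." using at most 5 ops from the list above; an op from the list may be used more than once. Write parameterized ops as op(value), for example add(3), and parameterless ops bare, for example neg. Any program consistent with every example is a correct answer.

add(9) | neg | add(5) | neg

Check, running the answer program on each example:
  3 -> 12 -> -12 -> -7 -> 7
  -21 -> -12 -> 12 -> 17 -> -17
  17 -> 26 -> -26 -> -21 -> 21
  8 -> 17 -> -17 -> -12 -> 12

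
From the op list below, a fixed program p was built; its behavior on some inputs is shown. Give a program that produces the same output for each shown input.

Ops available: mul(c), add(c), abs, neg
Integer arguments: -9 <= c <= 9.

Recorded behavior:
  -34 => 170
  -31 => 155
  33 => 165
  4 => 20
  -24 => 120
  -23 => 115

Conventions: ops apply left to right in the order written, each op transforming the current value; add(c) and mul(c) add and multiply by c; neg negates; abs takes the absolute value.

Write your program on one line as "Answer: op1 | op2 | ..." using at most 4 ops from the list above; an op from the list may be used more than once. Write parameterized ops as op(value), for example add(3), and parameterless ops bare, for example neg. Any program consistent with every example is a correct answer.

mul(5) | neg | abs

Check, running the answer program on each example:
  -34 -> -170 -> 170 -> 170
  -31 -> -155 -> 155 -> 155
  33 -> 165 -> -165 -> 165
  4 -> 20 -> -20 -> 20
  -24 -> -120 -> 120 -> 120
  -23 -> -115 -> 115 -> 115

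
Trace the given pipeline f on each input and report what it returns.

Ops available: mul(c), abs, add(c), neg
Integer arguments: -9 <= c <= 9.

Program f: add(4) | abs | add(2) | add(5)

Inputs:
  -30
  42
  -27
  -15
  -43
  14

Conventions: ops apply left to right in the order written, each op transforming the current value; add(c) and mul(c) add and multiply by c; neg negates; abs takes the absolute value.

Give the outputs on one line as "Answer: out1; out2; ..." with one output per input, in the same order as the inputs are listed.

Execution, op by op:
  -30 -> -26 -> 26 -> 28 -> 33
  42 -> 46 -> 46 -> 48 -> 53
  -27 -> -23 -> 23 -> 25 -> 30
  -15 -> -11 -> 11 -> 13 -> 18
  -43 -> -39 -> 39 -> 41 -> 46
  14 -> 18 -> 18 -> 20 -> 25

33; 53; 30; 18; 46; 25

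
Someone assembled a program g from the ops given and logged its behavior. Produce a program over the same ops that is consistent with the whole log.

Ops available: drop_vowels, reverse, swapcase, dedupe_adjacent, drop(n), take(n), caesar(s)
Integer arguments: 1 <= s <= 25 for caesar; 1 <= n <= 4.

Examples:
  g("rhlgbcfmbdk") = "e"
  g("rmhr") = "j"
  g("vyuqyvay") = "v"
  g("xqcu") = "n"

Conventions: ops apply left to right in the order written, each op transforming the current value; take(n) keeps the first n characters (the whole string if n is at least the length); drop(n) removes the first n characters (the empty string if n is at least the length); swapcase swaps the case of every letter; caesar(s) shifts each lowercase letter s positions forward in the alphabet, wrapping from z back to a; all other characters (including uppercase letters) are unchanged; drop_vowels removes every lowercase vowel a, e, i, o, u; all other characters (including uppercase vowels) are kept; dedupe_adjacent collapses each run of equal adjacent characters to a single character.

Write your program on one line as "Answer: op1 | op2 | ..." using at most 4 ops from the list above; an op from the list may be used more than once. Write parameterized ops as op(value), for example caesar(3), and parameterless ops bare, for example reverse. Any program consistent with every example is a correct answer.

caesar(23) | take(2) | drop(1)

Check, running the answer program on each example:
  "rhlgbcfmbdk" -> "oeidyzcjyah" -> "oe" -> "e"
  "rmhr" -> "ojeo" -> "oj" -> "j"
  "vyuqyvay" -> "svrnvsxv" -> "sv" -> "v"
  "xqcu" -> "unzr" -> "un" -> "n"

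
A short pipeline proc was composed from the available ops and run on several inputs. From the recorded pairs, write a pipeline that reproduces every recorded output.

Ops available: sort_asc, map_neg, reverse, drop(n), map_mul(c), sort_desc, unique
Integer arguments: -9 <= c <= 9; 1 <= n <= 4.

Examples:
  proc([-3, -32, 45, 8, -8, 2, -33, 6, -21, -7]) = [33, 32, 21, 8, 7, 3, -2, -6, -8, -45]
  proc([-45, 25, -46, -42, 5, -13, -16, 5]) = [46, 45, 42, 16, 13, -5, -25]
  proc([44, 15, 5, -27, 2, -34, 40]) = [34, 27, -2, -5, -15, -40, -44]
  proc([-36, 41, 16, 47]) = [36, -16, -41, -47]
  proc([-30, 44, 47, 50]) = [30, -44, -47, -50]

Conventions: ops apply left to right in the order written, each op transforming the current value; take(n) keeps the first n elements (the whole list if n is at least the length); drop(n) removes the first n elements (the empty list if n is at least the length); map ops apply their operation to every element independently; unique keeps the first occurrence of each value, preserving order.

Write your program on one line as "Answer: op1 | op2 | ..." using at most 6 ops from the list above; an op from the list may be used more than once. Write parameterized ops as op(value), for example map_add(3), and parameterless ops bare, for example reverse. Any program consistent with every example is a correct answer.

reverse | sort_desc | sort_asc | map_mul(-1) | unique

Check, running the answer program on each example:
  [-3, -32, 45, 8, -8, 2, -33, 6, -21, -7] -> [-7, -21, 6, -33, 2, -8, 8, 45, -32, -3] -> [45, 8, 6, 2, -3, -7, -8, -21, -32, -33] -> [-33, -32, -21, -8, -7, -3, 2, 6, 8, 45] -> [33, 32, 21, 8, 7, 3, -2, -6, -8, -45] -> [33, 32, 21, 8, 7, 3, -2, -6, -8, -45]
  [-45, 25, -46, -42, 5, -13, -16, 5] -> [5, -16, -13, 5, -42, -46, 25, -45] -> [25, 5, 5, -13, -16, -42, -45, -46] -> [-46, -45, -42, -16, -13, 5, 5, 25] -> [46, 45, 42, 16, 13, -5, -5, -25] -> [46, 45, 42, 16, 13, -5, -25]
  [44, 15, 5, -27, 2, -34, 40] -> [40, -34, 2, -27, 5, 15, 44] -> [44, 40, 15, 5, 2, -27, -34] -> [-34, -27, 2, 5, 15, 40, 44] -> [34, 27, -2, -5, -15, -40, -44] -> [34, 27, -2, -5, -15, -40, -44]
  [-36, 41, 16, 47] -> [47, 16, 41, -36] -> [47, 41, 16, -36] -> [-36, 16, 41, 47] -> [36, -16, -41, -47] -> [36, -16, -41, -47]
  [-30, 44, 47, 50] -> [50, 47, 44, -30] -> [50, 47, 44, -30] -> [-30, 44, 47, 50] -> [30, -44, -47, -50] -> [30, -44, -47, -50]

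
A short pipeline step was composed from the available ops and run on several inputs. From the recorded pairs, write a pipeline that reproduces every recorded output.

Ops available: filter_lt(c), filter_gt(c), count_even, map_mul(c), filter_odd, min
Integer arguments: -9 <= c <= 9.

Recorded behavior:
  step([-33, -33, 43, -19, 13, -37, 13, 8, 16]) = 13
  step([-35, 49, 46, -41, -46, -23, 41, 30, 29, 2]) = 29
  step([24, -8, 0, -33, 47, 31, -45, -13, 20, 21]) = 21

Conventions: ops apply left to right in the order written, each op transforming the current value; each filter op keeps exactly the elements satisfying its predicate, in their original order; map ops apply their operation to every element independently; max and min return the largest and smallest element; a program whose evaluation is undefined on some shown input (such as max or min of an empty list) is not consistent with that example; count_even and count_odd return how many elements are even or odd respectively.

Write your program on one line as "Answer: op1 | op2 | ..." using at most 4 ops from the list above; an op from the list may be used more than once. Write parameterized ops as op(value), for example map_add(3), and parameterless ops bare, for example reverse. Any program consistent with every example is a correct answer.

filter_gt(-5) | filter_gt(6) | filter_odd | min

Check, running the answer program on each example:
  [-33, -33, 43, -19, 13, -37, 13, 8, 16] -> [43, 13, 13, 8, 16] -> [43, 13, 13, 8, 16] -> [43, 13, 13] -> 13
  [-35, 49, 46, -41, -46, -23, 41, 30, 29, 2] -> [49, 46, 41, 30, 29, 2] -> [49, 46, 41, 30, 29] -> [49, 41, 29] -> 29
  [24, -8, 0, -33, 47, 31, -45, -13, 20, 21] -> [24, 0, 47, 31, 20, 21] -> [24, 47, 31, 20, 21] -> [47, 31, 21] -> 21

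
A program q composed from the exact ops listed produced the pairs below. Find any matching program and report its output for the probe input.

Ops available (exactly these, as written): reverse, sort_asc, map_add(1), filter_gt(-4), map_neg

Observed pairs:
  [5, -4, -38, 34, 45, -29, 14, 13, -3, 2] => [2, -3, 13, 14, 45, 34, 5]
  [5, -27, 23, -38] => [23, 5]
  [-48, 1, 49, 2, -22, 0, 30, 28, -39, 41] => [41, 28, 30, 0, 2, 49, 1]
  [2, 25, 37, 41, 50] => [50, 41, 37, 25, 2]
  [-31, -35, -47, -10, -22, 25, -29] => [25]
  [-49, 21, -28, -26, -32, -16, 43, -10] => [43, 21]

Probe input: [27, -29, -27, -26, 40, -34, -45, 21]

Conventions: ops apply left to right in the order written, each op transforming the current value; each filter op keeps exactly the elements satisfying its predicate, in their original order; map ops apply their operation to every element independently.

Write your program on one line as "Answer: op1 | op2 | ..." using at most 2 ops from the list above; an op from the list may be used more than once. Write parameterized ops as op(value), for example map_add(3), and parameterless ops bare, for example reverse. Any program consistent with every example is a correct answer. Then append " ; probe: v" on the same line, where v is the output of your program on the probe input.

reverse | filter_gt(-4) ; probe: [21, 40, 27]

Check, running the answer program on each example:
  [5, -4, -38, 34, 45, -29, 14, 13, -3, 2] -> [2, -3, 13, 14, -29, 45, 34, -38, -4, 5] -> [2, -3, 13, 14, 45, 34, 5]
  [5, -27, 23, -38] -> [-38, 23, -27, 5] -> [23, 5]
  [-48, 1, 49, 2, -22, 0, 30, 28, -39, 41] -> [41, -39, 28, 30, 0, -22, 2, 49, 1, -48] -> [41, 28, 30, 0, 2, 49, 1]
  [2, 25, 37, 41, 50] -> [50, 41, 37, 25, 2] -> [50, 41, 37, 25, 2]
  [-31, -35, -47, -10, -22, 25, -29] -> [-29, 25, -22, -10, -47, -35, -31] -> [25]
  [-49, 21, -28, -26, -32, -16, 43, -10] -> [-10, 43, -16, -32, -26, -28, 21, -49] -> [43, 21]
  probe: [27, -29, -27, -26, 40, -34, -45, 21] -> [21, -45, -34, 40, -26, -27, -29, 27] -> [21, 40, 27]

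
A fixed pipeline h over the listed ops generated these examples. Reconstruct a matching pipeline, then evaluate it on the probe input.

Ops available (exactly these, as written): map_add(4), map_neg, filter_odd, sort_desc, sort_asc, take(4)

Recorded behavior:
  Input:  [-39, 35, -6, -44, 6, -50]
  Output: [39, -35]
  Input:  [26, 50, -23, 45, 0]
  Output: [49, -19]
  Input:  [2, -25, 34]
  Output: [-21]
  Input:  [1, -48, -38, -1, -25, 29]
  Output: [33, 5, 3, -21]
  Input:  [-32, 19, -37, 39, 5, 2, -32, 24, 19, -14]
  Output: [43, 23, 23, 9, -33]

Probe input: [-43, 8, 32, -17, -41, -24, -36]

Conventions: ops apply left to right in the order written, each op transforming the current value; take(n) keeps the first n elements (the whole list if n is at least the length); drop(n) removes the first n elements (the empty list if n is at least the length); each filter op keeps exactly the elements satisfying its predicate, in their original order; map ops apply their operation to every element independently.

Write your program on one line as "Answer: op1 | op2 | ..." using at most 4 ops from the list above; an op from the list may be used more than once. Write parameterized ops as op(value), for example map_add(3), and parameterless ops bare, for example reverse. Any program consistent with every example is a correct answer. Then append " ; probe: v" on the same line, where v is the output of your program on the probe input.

filter_odd | map_add(4) | sort_desc ; probe: [-13, -37, -39]

Check, running the answer program on each example:
  [-39, 35, -6, -44, 6, -50] -> [-39, 35] -> [-35, 39] -> [39, -35]
  [26, 50, -23, 45, 0] -> [-23, 45] -> [-19, 49] -> [49, -19]
  [2, -25, 34] -> [-25] -> [-21] -> [-21]
  [1, -48, -38, -1, -25, 29] -> [1, -1, -25, 29] -> [5, 3, -21, 33] -> [33, 5, 3, -21]
  [-32, 19, -37, 39, 5, 2, -32, 24, 19, -14] -> [19, -37, 39, 5, 19] -> [23, -33, 43, 9, 23] -> [43, 23, 23, 9, -33]
  probe: [-43, 8, 32, -17, -41, -24, -36] -> [-43, -17, -41] -> [-39, -13, -37] -> [-13, -37, -39]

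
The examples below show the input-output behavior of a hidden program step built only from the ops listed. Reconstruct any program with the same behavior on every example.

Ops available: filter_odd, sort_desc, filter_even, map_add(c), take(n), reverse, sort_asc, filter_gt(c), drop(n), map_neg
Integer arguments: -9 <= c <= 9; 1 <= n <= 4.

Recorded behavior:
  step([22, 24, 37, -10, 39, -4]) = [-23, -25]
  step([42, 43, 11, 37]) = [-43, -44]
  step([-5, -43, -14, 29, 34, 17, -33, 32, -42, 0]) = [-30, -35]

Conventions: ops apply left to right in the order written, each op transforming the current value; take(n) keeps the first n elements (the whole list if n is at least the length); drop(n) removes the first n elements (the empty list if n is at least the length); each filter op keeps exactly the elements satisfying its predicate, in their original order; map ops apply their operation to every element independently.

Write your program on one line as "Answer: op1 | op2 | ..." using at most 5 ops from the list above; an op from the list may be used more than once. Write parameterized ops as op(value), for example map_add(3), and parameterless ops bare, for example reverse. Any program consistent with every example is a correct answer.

filter_gt(0) | map_neg | take(2) | map_add(-1)

Check, running the answer program on each example:
  [22, 24, 37, -10, 39, -4] -> [22, 24, 37, 39] -> [-22, -24, -37, -39] -> [-22, -24] -> [-23, -25]
  [42, 43, 11, 37] -> [42, 43, 11, 37] -> [-42, -43, -11, -37] -> [-42, -43] -> [-43, -44]
  [-5, -43, -14, 29, 34, 17, -33, 32, -42, 0] -> [29, 34, 17, 32] -> [-29, -34, -17, -32] -> [-29, -34] -> [-30, -35]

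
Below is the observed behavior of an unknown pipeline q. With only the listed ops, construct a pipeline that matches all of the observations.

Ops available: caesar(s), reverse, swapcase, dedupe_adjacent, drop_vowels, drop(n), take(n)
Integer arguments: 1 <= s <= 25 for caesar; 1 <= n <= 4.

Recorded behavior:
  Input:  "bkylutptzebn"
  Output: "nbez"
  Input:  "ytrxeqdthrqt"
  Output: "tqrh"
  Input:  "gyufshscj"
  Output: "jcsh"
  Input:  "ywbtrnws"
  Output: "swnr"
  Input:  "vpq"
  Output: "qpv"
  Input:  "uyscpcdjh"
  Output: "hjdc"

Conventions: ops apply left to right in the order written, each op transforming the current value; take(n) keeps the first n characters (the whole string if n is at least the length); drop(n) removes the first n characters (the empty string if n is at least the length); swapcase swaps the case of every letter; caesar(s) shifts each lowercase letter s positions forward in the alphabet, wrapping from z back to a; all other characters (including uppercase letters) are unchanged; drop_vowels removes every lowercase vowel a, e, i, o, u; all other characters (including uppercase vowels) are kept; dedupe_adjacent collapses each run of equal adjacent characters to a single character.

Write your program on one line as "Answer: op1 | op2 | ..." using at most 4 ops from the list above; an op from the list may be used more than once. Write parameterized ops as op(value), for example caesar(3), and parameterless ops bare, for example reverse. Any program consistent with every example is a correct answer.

swapcase | reverse | take(4) | swapcase

Check, running the answer program on each example:
  "bkylutptzebn" -> "BKYLUTPTZEBN" -> "NBEZTPTULYKB" -> "NBEZ" -> "nbez"
  "ytrxeqdthrqt" -> "YTRXEQDTHRQT" -> "TQRHTDQEXRTY" -> "TQRH" -> "tqrh"
  "gyufshscj" -> "GYUFSHSCJ" -> "JCSHSFUYG" -> "JCSH" -> "jcsh"
  "ywbtrnws" -> "YWBTRNWS" -> "SWNRTBWY" -> "SWNR" -> "swnr"
  "vpq" -> "VPQ" -> "QPV" -> "QPV" -> "qpv"
  "uyscpcdjh" -> "UYSCPCDJH" -> "HJDCPCSYU" -> "HJDC" -> "hjdc"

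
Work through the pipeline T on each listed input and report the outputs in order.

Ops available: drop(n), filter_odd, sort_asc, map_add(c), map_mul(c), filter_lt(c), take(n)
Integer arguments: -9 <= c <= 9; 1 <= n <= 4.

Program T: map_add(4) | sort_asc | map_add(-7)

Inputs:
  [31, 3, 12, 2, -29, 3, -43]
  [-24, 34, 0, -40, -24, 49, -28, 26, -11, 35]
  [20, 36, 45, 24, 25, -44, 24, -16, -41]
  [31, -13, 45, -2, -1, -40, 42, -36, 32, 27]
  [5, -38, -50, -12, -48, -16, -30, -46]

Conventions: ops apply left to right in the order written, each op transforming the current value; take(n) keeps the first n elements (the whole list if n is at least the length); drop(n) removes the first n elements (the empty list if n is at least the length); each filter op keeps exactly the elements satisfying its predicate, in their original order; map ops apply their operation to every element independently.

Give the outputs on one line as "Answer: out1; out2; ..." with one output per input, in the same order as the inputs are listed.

[-46, -32, -1, 0, 0, 9, 28]; [-43, -31, -27, -27, -14, -3, 23, 31, 32, 46]; [-47, -44, -19, 17, 21, 21, 22, 33, 42]; [-43, -39, -16, -5, -4, 24, 28, 29, 39, 42]; [-53, -51, -49, -41, -33, -19, -15, 2]

Execution, op by op:
  [31, 3, 12, 2, -29, 3, -43] -> [35, 7, 16, 6, -25, 7, -39] -> [-39, -25, 6, 7, 7, 16, 35] -> [-46, -32, -1, 0, 0, 9, 28]
  [-24, 34, 0, -40, -24, 49, -28, 26, -11, 35] -> [-20, 38, 4, -36, -20, 53, -24, 30, -7, 39] -> [-36, -24, -20, -20, -7, 4, 30, 38, 39, 53] -> [-43, -31, -27, -27, -14, -3, 23, 31, 32, 46]
  [20, 36, 45, 24, 25, -44, 24, -16, -41] -> [24, 40, 49, 28, 29, -40, 28, -12, -37] -> [-40, -37, -12, 24, 28, 28, 29, 40, 49] -> [-47, -44, -19, 17, 21, 21, 22, 33, 42]
  [31, -13, 45, -2, -1, -40, 42, -36, 32, 27] -> [35, -9, 49, 2, 3, -36, 46, -32, 36, 31] -> [-36, -32, -9, 2, 3, 31, 35, 36, 46, 49] -> [-43, -39, -16, -5, -4, 24, 28, 29, 39, 42]
  [5, -38, -50, -12, -48, -16, -30, -46] -> [9, -34, -46, -8, -44, -12, -26, -42] -> [-46, -44, -42, -34, -26, -12, -8, 9] -> [-53, -51, -49, -41, -33, -19, -15, 2]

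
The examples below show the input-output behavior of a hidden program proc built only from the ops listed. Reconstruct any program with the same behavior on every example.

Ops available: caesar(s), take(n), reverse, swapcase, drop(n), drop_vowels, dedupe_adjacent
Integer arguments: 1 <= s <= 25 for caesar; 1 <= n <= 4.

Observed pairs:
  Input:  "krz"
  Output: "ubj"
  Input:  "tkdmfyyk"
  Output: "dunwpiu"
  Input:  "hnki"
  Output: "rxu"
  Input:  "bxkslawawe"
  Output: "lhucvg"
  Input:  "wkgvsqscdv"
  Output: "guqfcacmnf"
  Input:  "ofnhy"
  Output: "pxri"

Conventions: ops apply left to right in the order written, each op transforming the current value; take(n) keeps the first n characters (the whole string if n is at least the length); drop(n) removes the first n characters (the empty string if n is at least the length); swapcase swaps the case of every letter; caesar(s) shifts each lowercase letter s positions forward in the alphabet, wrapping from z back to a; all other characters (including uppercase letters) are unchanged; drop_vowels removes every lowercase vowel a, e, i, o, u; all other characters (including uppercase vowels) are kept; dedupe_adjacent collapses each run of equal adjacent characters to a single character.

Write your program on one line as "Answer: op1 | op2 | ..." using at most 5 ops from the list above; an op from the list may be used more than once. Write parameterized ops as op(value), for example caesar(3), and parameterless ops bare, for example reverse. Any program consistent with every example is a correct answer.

dedupe_adjacent | drop_vowels | dedupe_adjacent | caesar(10)

Check, running the answer program on each example:
  "krz" -> "krz" -> "krz" -> "krz" -> "ubj"
  "tkdmfyyk" -> "tkdmfyk" -> "tkdmfyk" -> "tkdmfyk" -> "dunwpiu"
  "hnki" -> "hnki" -> "hnk" -> "hnk" -> "rxu"
  "bxkslawawe" -> "bxkslawawe" -> "bxkslww" -> "bxkslw" -> "lhucvg"
  "wkgvsqscdv" -> "wkgvsqscdv" -> "wkgvsqscdv" -> "wkgvsqscdv" -> "guqfcacmnf"
  "ofnhy" -> "ofnhy" -> "fnhy" -> "fnhy" -> "pxri"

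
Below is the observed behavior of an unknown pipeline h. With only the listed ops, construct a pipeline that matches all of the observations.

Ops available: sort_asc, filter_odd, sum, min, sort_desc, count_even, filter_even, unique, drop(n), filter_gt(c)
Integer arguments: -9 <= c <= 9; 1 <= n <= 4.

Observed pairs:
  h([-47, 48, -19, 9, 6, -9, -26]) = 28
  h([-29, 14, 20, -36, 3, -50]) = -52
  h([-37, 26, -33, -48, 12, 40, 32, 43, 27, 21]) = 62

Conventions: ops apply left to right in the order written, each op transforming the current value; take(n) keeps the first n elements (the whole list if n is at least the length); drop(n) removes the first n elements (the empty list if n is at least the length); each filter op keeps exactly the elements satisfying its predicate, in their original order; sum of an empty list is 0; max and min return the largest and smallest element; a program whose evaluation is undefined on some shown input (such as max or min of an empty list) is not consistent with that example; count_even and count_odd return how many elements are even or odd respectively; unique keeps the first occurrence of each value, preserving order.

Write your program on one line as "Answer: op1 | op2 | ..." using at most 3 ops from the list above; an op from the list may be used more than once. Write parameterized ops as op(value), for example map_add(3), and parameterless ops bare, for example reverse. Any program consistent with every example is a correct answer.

sort_asc | filter_even | sum

Check, running the answer program on each example:
  [-47, 48, -19, 9, 6, -9, -26] -> [-47, -26, -19, -9, 6, 9, 48] -> [-26, 6, 48] -> 28
  [-29, 14, 20, -36, 3, -50] -> [-50, -36, -29, 3, 14, 20] -> [-50, -36, 14, 20] -> -52
  [-37, 26, -33, -48, 12, 40, 32, 43, 27, 21] -> [-48, -37, -33, 12, 21, 26, 27, 32, 40, 43] -> [-48, 12, 26, 32, 40] -> 62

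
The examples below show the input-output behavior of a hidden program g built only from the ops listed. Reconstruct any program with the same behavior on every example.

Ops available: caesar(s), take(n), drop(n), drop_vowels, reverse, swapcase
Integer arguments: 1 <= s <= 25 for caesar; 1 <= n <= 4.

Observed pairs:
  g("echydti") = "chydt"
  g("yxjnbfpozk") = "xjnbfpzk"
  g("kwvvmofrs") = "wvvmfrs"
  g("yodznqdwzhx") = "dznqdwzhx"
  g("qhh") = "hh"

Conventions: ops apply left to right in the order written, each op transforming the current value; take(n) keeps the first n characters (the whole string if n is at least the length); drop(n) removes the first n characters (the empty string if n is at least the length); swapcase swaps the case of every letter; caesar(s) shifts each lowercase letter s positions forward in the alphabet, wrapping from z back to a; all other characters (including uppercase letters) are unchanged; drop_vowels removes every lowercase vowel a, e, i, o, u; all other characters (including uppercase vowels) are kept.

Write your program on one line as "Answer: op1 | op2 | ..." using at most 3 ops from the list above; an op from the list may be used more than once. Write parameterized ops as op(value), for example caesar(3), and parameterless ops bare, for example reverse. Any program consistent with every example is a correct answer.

drop(1) | drop_vowels

Check, running the answer program on each example:
  "echydti" -> "chydti" -> "chydt"
  "yxjnbfpozk" -> "xjnbfpozk" -> "xjnbfpzk"
  "kwvvmofrs" -> "wvvmofrs" -> "wvvmfrs"
  "yodznqdwzhx" -> "odznqdwzhx" -> "dznqdwzhx"
  "qhh" -> "hh" -> "hh"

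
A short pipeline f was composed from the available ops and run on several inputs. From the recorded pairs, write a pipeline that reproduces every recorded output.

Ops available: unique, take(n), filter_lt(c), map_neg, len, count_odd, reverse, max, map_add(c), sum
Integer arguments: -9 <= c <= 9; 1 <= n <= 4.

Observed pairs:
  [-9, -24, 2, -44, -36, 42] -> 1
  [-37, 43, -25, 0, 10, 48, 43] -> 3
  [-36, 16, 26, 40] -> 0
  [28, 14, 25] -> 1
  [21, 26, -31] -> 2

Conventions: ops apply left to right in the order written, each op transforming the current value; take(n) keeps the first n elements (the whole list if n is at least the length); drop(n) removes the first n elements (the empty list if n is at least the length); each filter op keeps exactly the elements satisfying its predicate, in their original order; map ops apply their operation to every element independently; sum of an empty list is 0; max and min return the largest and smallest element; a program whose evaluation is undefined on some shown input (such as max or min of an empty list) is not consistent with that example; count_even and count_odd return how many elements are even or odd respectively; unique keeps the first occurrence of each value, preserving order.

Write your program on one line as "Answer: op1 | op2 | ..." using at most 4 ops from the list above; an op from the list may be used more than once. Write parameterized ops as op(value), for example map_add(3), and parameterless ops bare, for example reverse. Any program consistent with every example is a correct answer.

map_neg | reverse | unique | count_odd

Check, running the answer program on each example:
  [-9, -24, 2, -44, -36, 42] -> [9, 24, -2, 44, 36, -42] -> [-42, 36, 44, -2, 24, 9] -> [-42, 36, 44, -2, 24, 9] -> 1
  [-37, 43, -25, 0, 10, 48, 43] -> [37, -43, 25, 0, -10, -48, -43] -> [-43, -48, -10, 0, 25, -43, 37] -> [-43, -48, -10, 0, 25, 37] -> 3
  [-36, 16, 26, 40] -> [36, -16, -26, -40] -> [-40, -26, -16, 36] -> [-40, -26, -16, 36] -> 0
  [28, 14, 25] -> [-28, -14, -25] -> [-25, -14, -28] -> [-25, -14, -28] -> 1
  [21, 26, -31] -> [-21, -26, 31] -> [31, -26, -21] -> [31, -26, -21] -> 2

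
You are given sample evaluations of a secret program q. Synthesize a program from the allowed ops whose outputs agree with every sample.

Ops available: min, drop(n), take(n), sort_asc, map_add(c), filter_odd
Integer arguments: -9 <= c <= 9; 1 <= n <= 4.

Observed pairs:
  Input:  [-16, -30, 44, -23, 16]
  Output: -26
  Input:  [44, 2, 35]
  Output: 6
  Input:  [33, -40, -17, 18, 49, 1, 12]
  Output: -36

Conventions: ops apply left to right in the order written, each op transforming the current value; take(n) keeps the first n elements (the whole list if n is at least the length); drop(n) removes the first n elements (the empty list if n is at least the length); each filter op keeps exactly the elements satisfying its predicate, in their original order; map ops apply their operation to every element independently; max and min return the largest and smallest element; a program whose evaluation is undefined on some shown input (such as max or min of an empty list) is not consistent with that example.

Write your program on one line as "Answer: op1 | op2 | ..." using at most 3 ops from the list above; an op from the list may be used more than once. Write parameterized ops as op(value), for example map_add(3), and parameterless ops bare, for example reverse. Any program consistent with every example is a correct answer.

map_add(4) | sort_asc | min

Check, running the answer program on each example:
  [-16, -30, 44, -23, 16] -> [-12, -26, 48, -19, 20] -> [-26, -19, -12, 20, 48] -> -26
  [44, 2, 35] -> [48, 6, 39] -> [6, 39, 48] -> 6
  [33, -40, -17, 18, 49, 1, 12] -> [37, -36, -13, 22, 53, 5, 16] -> [-36, -13, 5, 16, 22, 37, 53] -> -36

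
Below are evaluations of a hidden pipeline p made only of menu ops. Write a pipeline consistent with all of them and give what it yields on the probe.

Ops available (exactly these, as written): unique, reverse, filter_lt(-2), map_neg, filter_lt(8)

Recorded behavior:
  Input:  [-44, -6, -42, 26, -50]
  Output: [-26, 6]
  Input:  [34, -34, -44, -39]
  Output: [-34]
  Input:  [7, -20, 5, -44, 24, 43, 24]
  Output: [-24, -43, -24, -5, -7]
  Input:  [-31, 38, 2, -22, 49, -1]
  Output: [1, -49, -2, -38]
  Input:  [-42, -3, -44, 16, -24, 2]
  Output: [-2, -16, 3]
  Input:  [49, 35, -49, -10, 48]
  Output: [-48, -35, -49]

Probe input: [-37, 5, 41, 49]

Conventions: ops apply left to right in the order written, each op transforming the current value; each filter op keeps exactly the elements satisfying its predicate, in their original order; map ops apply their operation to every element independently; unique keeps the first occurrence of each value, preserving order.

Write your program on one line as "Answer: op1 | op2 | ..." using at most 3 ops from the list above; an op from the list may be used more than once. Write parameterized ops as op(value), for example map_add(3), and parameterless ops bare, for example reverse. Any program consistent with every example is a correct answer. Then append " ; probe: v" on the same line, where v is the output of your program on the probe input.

map_neg | reverse | filter_lt(8) ; probe: [-49, -41, -5]

Check, running the answer program on each example:
  [-44, -6, -42, 26, -50] -> [44, 6, 42, -26, 50] -> [50, -26, 42, 6, 44] -> [-26, 6]
  [34, -34, -44, -39] -> [-34, 34, 44, 39] -> [39, 44, 34, -34] -> [-34]
  [7, -20, 5, -44, 24, 43, 24] -> [-7, 20, -5, 44, -24, -43, -24] -> [-24, -43, -24, 44, -5, 20, -7] -> [-24, -43, -24, -5, -7]
  [-31, 38, 2, -22, 49, -1] -> [31, -38, -2, 22, -49, 1] -> [1, -49, 22, -2, -38, 31] -> [1, -49, -2, -38]
  [-42, -3, -44, 16, -24, 2] -> [42, 3, 44, -16, 24, -2] -> [-2, 24, -16, 44, 3, 42] -> [-2, -16, 3]
  [49, 35, -49, -10, 48] -> [-49, -35, 49, 10, -48] -> [-48, 10, 49, -35, -49] -> [-48, -35, -49]
  probe: [-37, 5, 41, 49] -> [37, -5, -41, -49] -> [-49, -41, -5, 37] -> [-49, -41, -5]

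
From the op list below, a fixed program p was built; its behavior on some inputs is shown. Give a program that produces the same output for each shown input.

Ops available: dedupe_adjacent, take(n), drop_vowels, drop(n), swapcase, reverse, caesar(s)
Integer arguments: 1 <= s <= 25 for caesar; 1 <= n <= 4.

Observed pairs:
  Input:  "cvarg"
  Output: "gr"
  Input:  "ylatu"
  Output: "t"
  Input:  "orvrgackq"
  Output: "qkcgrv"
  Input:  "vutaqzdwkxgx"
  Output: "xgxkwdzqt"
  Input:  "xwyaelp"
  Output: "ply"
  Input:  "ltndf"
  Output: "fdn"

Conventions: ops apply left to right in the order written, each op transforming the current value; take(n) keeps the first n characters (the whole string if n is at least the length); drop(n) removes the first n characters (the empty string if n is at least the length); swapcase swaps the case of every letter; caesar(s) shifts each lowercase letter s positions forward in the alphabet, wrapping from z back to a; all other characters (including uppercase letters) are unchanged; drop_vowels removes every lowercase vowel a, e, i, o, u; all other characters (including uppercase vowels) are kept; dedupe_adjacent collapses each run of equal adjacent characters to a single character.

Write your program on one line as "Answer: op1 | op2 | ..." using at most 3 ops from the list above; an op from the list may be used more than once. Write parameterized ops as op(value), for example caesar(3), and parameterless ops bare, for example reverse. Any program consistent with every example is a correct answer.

drop(2) | drop_vowels | reverse

Check, running the answer program on each example:
  "cvarg" -> "arg" -> "rg" -> "gr"
  "ylatu" -> "atu" -> "t" -> "t"
  "orvrgackq" -> "vrgackq" -> "vrgckq" -> "qkcgrv"
  "vutaqzdwkxgx" -> "taqzdwkxgx" -> "tqzdwkxgx" -> "xgxkwdzqt"
  "xwyaelp" -> "yaelp" -> "ylp" -> "ply"
  "ltndf" -> "ndf" -> "ndf" -> "fdn"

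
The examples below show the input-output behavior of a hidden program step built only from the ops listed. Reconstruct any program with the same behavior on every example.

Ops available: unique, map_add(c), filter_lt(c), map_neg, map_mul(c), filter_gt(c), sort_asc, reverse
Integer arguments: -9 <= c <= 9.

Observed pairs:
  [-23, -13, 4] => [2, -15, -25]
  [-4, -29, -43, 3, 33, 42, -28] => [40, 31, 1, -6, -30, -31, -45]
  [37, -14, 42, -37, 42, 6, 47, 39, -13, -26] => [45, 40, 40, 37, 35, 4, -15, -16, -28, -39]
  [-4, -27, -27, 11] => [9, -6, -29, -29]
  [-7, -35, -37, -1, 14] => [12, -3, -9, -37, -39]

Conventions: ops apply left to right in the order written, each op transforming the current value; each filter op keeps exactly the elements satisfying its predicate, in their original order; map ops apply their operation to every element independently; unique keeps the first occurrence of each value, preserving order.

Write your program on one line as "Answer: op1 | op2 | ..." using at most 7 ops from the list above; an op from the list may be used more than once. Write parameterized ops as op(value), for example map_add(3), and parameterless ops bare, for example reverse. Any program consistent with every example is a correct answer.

map_add(-9) | map_neg | map_add(1) | sort_asc | map_add(-8) | map_neg

Check, running the answer program on each example:
  [-23, -13, 4] -> [-32, -22, -5] -> [32, 22, 5] -> [33, 23, 6] -> [6, 23, 33] -> [-2, 15, 25] -> [2, -15, -25]
  [-4, -29, -43, 3, 33, 42, -28] -> [-13, -38, -52, -6, 24, 33, -37] -> [13, 38, 52, 6, -24, -33, 37] -> [14, 39, 53, 7, -23, -32, 38] -> [-32, -23, 7, 14, 38, 39, 53] -> [-40, -31, -1, 6, 30, 31, 45] -> [40, 31, 1, -6, -30, -31, -45]
  [37, -14, 42, -37, 42, 6, 47, 39, -13, -26] -> [28, -23, 33, -46, 33, -3, 38, 30, -22, -35] -> [-28, 23, -33, 46, -33, 3, -38, -30, 22, 35] -> [-27, 24, -32, 47, -32, 4, -37, -29, 23, 36] -> [-37, -32, -32, -29, -27, 4, 23, 24, 36, 47] -> [-45, -40, -40, -37, -35, -4, 15, 16, 28, 39] -> [45, 40, 40, 37, 35, 4, -15, -16, -28, -39]
  [-4, -27, -27, 11] -> [-13, -36, -36, 2] -> [13, 36, 36, -2] -> [14, 37, 37, -1] -> [-1, 14, 37, 37] -> [-9, 6, 29, 29] -> [9, -6, -29, -29]
  [-7, -35, -37, -1, 14] -> [-16, -44, -46, -10, 5] -> [16, 44, 46, 10, -5] -> [17, 45, 47, 11, -4] -> [-4, 11, 17, 45, 47] -> [-12, 3, 9, 37, 39] -> [12, -3, -9, -37, -39]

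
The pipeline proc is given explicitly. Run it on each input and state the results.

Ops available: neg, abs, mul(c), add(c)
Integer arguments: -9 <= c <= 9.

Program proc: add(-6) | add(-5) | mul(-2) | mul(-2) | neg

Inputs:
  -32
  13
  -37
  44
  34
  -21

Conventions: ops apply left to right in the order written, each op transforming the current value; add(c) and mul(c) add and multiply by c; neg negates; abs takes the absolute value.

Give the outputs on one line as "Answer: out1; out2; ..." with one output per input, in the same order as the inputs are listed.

172; -8; 192; -132; -92; 128

Execution, op by op:
  -32 -> -38 -> -43 -> 86 -> -172 -> 172
  13 -> 7 -> 2 -> -4 -> 8 -> -8
  -37 -> -43 -> -48 -> 96 -> -192 -> 192
  44 -> 38 -> 33 -> -66 -> 132 -> -132
  34 -> 28 -> 23 -> -46 -> 92 -> -92
  -21 -> -27 -> -32 -> 64 -> -128 -> 128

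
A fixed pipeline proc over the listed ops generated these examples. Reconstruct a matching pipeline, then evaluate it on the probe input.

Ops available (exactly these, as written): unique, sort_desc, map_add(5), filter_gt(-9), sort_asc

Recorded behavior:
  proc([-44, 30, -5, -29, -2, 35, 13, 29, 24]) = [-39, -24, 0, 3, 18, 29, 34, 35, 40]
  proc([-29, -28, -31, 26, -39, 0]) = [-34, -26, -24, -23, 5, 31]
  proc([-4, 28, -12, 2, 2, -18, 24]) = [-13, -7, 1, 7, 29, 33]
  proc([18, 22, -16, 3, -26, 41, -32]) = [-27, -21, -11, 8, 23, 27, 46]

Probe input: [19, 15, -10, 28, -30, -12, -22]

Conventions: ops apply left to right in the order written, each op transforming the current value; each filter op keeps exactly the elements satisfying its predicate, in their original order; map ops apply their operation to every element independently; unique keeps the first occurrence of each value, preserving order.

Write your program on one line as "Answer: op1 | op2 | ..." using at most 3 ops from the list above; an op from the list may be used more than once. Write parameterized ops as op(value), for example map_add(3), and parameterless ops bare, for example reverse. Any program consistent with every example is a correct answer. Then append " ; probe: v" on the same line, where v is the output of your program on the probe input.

unique | map_add(5) | sort_asc ; probe: [-25, -17, -7, -5, 20, 24, 33]

Check, running the answer program on each example:
  [-44, 30, -5, -29, -2, 35, 13, 29, 24] -> [-44, 30, -5, -29, -2, 35, 13, 29, 24] -> [-39, 35, 0, -24, 3, 40, 18, 34, 29] -> [-39, -24, 0, 3, 18, 29, 34, 35, 40]
  [-29, -28, -31, 26, -39, 0] -> [-29, -28, -31, 26, -39, 0] -> [-24, -23, -26, 31, -34, 5] -> [-34, -26, -24, -23, 5, 31]
  [-4, 28, -12, 2, 2, -18, 24] -> [-4, 28, -12, 2, -18, 24] -> [1, 33, -7, 7, -13, 29] -> [-13, -7, 1, 7, 29, 33]
  [18, 22, -16, 3, -26, 41, -32] -> [18, 22, -16, 3, -26, 41, -32] -> [23, 27, -11, 8, -21, 46, -27] -> [-27, -21, -11, 8, 23, 27, 46]
  probe: [19, 15, -10, 28, -30, -12, -22] -> [19, 15, -10, 28, -30, -12, -22] -> [24, 20, -5, 33, -25, -7, -17] -> [-25, -17, -7, -5, 20, 24, 33]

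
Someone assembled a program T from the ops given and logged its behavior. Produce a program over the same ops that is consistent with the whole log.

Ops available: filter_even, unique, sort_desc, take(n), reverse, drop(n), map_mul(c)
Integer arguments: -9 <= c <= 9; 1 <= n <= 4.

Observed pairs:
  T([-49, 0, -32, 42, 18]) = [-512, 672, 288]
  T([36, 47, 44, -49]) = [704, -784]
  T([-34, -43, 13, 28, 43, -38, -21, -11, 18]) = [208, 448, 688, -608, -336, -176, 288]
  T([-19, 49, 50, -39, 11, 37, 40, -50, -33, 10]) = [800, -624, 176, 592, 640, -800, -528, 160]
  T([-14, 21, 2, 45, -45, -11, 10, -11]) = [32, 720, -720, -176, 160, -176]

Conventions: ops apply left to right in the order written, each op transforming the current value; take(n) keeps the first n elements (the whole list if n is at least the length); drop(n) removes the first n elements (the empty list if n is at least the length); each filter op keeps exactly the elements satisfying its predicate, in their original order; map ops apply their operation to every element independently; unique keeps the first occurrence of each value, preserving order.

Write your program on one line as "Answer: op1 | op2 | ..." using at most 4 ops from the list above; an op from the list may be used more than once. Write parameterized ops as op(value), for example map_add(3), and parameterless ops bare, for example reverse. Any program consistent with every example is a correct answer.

drop(2) | map_mul(-4) | map_mul(-4)

Check, running the answer program on each example:
  [-49, 0, -32, 42, 18] -> [-32, 42, 18] -> [128, -168, -72] -> [-512, 672, 288]
  [36, 47, 44, -49] -> [44, -49] -> [-176, 196] -> [704, -784]
  [-34, -43, 13, 28, 43, -38, -21, -11, 18] -> [13, 28, 43, -38, -21, -11, 18] -> [-52, -112, -172, 152, 84, 44, -72] -> [208, 448, 688, -608, -336, -176, 288]
  [-19, 49, 50, -39, 11, 37, 40, -50, -33, 10] -> [50, -39, 11, 37, 40, -50, -33, 10] -> [-200, 156, -44, -148, -160, 200, 132, -40] -> [800, -624, 176, 592, 640, -800, -528, 160]
  [-14, 21, 2, 45, -45, -11, 10, -11] -> [2, 45, -45, -11, 10, -11] -> [-8, -180, 180, 44, -40, 44] -> [32, 720, -720, -176, 160, -176]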